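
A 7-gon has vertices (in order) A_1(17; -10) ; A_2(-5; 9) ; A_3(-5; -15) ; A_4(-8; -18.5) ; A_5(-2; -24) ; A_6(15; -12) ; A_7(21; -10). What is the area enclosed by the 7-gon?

398.25

Σ = (103) + (120) + (-27.5) + (155) + (384) + (102) + (-40) = 796.5
Area = |Σ|/2 = 398.25.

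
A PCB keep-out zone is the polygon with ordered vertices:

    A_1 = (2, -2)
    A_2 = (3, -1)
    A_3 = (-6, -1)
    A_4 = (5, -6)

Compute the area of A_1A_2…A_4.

19

Apply the surveyor's formula: 2A = Σ (x_i·y_{i+1} − x_{i+1}·y_i), indices taken mod 4.
A_1→A_2: (2)(-1) − (3)(-2) = 4
A_2→A_3: (3)(-1) − (-6)(-1) = -9
A_3→A_4: (-6)(-6) − (5)(-1) = 41
A_4→A_1: (5)(-2) − (2)(-6) = 2
Σ = 38
Area = |Σ|/2 = 19.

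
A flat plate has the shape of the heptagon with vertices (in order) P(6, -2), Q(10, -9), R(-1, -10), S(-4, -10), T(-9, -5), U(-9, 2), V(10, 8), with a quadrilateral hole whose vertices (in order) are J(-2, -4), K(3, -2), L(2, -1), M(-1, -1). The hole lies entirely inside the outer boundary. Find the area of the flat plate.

225

Outer boundary:
Σ = (-34) + (-109) + (-30) + (-70) + (-63) + (-92) + (-68) = -466
Area = |Σ|/2 = 233.
Hole:
Cross-terms: 16, 1, -3, 2  ⇒  Σ = 16
Area = |Σ|/2 = 8.
Net area = 233 − 8 = 225.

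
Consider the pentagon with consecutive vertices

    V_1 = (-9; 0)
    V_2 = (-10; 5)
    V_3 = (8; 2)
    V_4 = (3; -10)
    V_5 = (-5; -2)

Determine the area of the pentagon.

Cross-terms: -45, -60, -86, -56, -18  ⇒  Σ = -265
Area = |Σ|/2 = 132.5.

132.5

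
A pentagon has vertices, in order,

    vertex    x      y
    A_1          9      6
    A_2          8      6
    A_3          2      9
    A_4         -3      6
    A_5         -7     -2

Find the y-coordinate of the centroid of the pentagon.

551/129

Apply Gauss's area formula. First the cross-terms c_i = x_i·y_{i+1} − x_{i+1}·y_i:
  6, 60, 39, 48, -24  ⇒  2A = 129, A = 64.5.
Then Σ (y_i + y_{i+1})·c_i = 1653, so ȳ = 1653 / (6·64.5) = 551/129.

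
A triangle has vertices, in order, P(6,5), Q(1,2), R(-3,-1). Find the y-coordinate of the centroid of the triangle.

Apply Gauss's area formula. First the cross-terms c_i = x_i·y_{i+1} − x_{i+1}·y_i:
  7, 5, -9  ⇒  2A = 3, A = 1.5.
Then Σ (y_i + y_{i+1})·c_i = 18, so ȳ = 18 / (6·1.5) = 2.

2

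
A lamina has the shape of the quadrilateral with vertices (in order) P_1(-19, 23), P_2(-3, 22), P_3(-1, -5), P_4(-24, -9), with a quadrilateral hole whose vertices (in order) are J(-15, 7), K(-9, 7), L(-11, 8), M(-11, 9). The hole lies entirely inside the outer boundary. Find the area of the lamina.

568

Outer boundary:
Apply the shoelace formula: 2A = Σ (x_i·y_{i+1} − x_{i+1}·y_i), indices taken mod 4.
P_1→P_2: (-19)(22) − (-3)(23) = -349
P_2→P_3: (-3)(-5) − (-1)(22) = 37
P_3→P_4: (-1)(-9) − (-24)(-5) = -111
P_4→P_1: (-24)(23) − (-19)(-9) = -723
Σ = -1146
Area = |Σ|/2 = 573.
Hole:
Apply the surveyor's formula: 2A = Σ (x_i·y_{i+1} − x_{i+1}·y_i), indices taken mod 4.
Cross-terms: -42, 5, -11, 58  ⇒  Σ = 10
Area = |Σ|/2 = 5.
Net area = 573 − 5 = 568.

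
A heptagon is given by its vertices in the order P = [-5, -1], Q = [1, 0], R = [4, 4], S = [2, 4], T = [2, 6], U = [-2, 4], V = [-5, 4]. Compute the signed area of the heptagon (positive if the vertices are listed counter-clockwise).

37

Apply the shoelace formula: 2A = Σ (x_i·y_{i+1} − x_{i+1}·y_i), indices taken mod 7.
P→Q: (-5)(0) − (1)(-1) = 1
Q→R: (1)(4) − (4)(0) = 4
R→S: (4)(4) − (2)(4) = 8
S→T: (2)(6) − (2)(4) = 4
T→U: (2)(4) − (-2)(6) = 20
U→V: (-2)(4) − (-5)(4) = 12
V→P: (-5)(-1) − (-5)(4) = 25
Σ = 74
Signed area = Σ/2 = 37 (positive ⇒ counter-clockwise traversal).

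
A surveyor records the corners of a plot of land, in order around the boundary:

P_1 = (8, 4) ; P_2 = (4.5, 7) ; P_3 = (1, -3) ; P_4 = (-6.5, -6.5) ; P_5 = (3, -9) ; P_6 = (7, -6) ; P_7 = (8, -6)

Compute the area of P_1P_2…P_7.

100.25

Cross-terms: 38, -20.5, -26, 78, 45, 6, 80  ⇒  Σ = 200.5
Area = |Σ|/2 = 100.25.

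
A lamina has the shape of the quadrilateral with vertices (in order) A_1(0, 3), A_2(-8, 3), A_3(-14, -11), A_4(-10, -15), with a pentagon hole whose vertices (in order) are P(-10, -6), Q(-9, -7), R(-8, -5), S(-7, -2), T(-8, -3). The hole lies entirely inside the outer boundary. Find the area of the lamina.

107.5

Outer boundary:
Apply the shoelace formula: 2A = Σ (x_i·y_{i+1} − x_{i+1}·y_i), indices taken mod 4.
Σ = (24) + (130) + (100) + (-30) = 224
Area = |Σ|/2 = 112.
Hole:
Apply the shoelace formula: 2A = Σ (x_i·y_{i+1} − x_{i+1}·y_i), indices taken mod 5.
P→Q: (-10)(-7) − (-9)(-6) = 16
Q→R: (-9)(-5) − (-8)(-7) = -11
R→S: (-8)(-2) − (-7)(-5) = -19
S→T: (-7)(-3) − (-8)(-2) = 5
T→P: (-8)(-6) − (-10)(-3) = 18
Σ = 9
Area = |Σ|/2 = 4.5.
Net area = 112 − 4.5 = 107.5.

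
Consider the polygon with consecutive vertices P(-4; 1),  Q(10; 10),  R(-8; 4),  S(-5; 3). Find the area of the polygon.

Apply the shoelace formula: 2A = Σ (x_i·y_{i+1} − x_{i+1}·y_i), indices taken mod 4.
P→Q: (-4)(10) − (10)(1) = -50
Q→R: (10)(4) − (-8)(10) = 120
R→S: (-8)(3) − (-5)(4) = -4
S→P: (-5)(1) − (-4)(3) = 7
Σ = 73
Area = |Σ|/2 = 36.5.

36.5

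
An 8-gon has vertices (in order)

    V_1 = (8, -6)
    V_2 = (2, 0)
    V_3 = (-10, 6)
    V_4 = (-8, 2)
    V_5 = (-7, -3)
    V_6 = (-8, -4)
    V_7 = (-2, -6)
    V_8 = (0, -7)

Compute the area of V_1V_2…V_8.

Σ = (12) + (12) + (28) + (38) + (4) + (40) + (14) + (56) = 204
Area = |Σ|/2 = 102.

102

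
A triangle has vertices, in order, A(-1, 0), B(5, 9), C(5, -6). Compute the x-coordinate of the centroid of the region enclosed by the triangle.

Apply the shoelace (surveyor's) formula. First the cross-terms c_i = x_i·y_{i+1} − x_{i+1}·y_i:
  -9, -75, -6  ⇒  2A = -90, A = -45.
Then Σ (x_i + x_{i+1})·c_i = -810, so x̄ = -810 / (6·(-45)) = 3.

3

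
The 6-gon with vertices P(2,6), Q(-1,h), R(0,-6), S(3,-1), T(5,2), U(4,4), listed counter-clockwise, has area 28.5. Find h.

-6

The doubled signed area Σ (x_i y_{i+1} − x_{i+1} y_i) is linear in h.
With h=0 it equals 69; the coefficient of h is 2 (from the two edges through Q).
So 2·h + 69 = 2·28.5 = 57 ⇒ h = -6.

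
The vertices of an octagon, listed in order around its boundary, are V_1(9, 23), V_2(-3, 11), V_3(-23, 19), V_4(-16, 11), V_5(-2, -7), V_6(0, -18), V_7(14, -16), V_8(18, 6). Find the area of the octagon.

Apply the surveyor's formula: 2A = Σ (x_i·y_{i+1} − x_{i+1}·y_i), indices taken mod 8.
V_1→V_2: (9)(11) − (-3)(23) = 168
V_2→V_3: (-3)(19) − (-23)(11) = 196
V_3→V_4: (-23)(11) − (-16)(19) = 51
V_4→V_5: (-16)(-7) − (-2)(11) = 134
V_5→V_6: (-2)(-18) − (0)(-7) = 36
V_6→V_7: (0)(-16) − (14)(-18) = 252
V_7→V_8: (14)(6) − (18)(-16) = 372
V_8→V_1: (18)(23) − (9)(6) = 360
Σ = 1569
Area = |Σ|/2 = 784.5.

784.5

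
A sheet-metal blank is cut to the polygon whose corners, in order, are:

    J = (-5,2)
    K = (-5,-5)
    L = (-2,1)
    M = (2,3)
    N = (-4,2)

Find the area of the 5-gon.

Cross-terms: 35, -15, -8, 16, 2  ⇒  Σ = 30
Area = |Σ|/2 = 15.

15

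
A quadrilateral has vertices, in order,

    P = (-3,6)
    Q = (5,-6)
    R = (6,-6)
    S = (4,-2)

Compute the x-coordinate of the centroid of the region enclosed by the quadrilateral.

Apply the surveyor's formula. First the cross-terms c_i = x_i·y_{i+1} − x_{i+1}·y_i:
  -12, 6, 12, 18  ⇒  2A = 24, A = 12.
Then Σ (x_i + x_{i+1})·c_i = 180, so x̄ = 180 / (6·12) = 2.5.

2.5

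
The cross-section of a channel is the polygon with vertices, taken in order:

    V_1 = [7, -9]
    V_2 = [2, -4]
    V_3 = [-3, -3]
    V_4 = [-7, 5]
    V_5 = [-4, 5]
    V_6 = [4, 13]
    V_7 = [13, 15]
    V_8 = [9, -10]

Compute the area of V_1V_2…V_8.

Apply the shoelace formula: 2A = Σ (x_i·y_{i+1} − x_{i+1}·y_i), indices taken mod 8.
Σ = (-10) + (-18) + (-36) + (-15) + (-72) + (-109) + (-265) + (-11) = -536
Area = |Σ|/2 = 268.

268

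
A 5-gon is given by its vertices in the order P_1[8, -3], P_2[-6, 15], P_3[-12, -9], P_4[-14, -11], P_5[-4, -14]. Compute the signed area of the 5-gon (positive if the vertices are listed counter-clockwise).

309

Apply the shoelace formula: 2A = Σ (x_i·y_{i+1} − x_{i+1}·y_i), indices taken mod 5.
Σ = (102) + (234) + (6) + (152) + (124) = 618
Signed area = Σ/2 = 309 (positive ⇒ counter-clockwise traversal).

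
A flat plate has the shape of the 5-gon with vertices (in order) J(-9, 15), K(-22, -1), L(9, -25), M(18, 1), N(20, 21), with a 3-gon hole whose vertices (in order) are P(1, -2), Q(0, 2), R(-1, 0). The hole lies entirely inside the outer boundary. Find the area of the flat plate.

Outer boundary:
J→K: (-9)(-1) − (-22)(15) = 339
K→L: (-22)(-25) − (9)(-1) = 559
L→M: (9)(1) − (18)(-25) = 459
M→N: (18)(21) − (20)(1) = 358
N→J: (20)(15) − (-9)(21) = 489
Σ = 2204
Area = |Σ|/2 = 1102.
Hole:
Apply the shoelace formula: 2A = Σ (x_i·y_{i+1} − x_{i+1}·y_i), indices taken mod 3.
Σ = (2) + (2) + (2) = 6
Area = |Σ|/2 = 3.
Net area = 1102 − 3 = 1099.

1099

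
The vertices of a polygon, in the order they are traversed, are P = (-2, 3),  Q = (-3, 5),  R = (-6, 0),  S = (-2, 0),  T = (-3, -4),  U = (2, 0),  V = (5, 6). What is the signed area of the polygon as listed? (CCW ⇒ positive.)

42

Apply Gauss's area formula: 2A = Σ (x_i·y_{i+1} − x_{i+1}·y_i), indices taken mod 7.
Cross-terms: -1, 30, 0, 8, 8, 12, 27  ⇒  Σ = 84
Signed area = Σ/2 = 42 (positive ⇒ counter-clockwise traversal).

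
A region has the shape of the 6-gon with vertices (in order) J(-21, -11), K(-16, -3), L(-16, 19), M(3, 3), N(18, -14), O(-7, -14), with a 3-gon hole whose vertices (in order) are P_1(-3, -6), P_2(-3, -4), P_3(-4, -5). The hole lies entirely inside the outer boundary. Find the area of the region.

615.5

Outer boundary:
Apply the shoelace formula: 2A = Σ (x_i·y_{i+1} − x_{i+1}·y_i), indices taken mod 6.
Σ = (-113) + (-352) + (-105) + (-96) + (-350) + (-217) = -1233
Area = |Σ|/2 = 616.5.
Hole:
Apply the shoelace (surveyor's) formula: 2A = Σ (x_i·y_{i+1} − x_{i+1}·y_i), indices taken mod 3.
P_1→P_2: (-3)(-4) − (-3)(-6) = -6
P_2→P_3: (-3)(-5) − (-4)(-4) = -1
P_3→P_1: (-4)(-6) − (-3)(-5) = 9
Σ = 2
Area = |Σ|/2 = 1.
Net area = 616.5 − 1 = 615.5.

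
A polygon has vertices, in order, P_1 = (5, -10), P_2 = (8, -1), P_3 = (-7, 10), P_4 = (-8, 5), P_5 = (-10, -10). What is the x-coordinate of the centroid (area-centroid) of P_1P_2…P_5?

Apply the surveyor's formula. First the cross-terms c_i = x_i·y_{i+1} − x_{i+1}·y_i:
  75, 73, 45, 130, 150  ⇒  2A = 473, A = 236.5.
Then Σ (x_i + x_{i+1})·c_i = -2717, so x̄ = -2717 / (6·236.5) = -247/129.

-247/129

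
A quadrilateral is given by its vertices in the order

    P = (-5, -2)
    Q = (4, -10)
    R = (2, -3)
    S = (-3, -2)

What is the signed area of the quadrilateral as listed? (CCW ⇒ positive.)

Apply the shoelace formula: 2A = Σ (x_i·y_{i+1} − x_{i+1}·y_i), indices taken mod 4.
Cross-terms: 58, 8, -13, -4  ⇒  Σ = 49
Signed area = Σ/2 = 24.5 (positive ⇒ counter-clockwise traversal).

24.5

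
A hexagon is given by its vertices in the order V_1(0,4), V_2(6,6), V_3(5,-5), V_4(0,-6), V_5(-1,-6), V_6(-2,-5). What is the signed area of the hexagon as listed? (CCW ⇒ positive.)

-67.5

Σ = (-24) + (-60) + (-30) + (-6) + (-7) + (-8) = -135
Signed area = Σ/2 = -67.5 (negative ⇒ clockwise traversal).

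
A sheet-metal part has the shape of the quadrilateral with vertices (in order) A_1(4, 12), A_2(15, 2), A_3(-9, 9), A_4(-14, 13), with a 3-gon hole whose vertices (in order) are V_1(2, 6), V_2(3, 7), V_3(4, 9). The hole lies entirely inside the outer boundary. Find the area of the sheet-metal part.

Outer boundary:
Apply the surveyor's formula: 2A = Σ (x_i·y_{i+1} − x_{i+1}·y_i), indices taken mod 4.
Σ = (-172) + (153) + (9) + (-220) = -230
Area = |Σ|/2 = 115.
Hole:
Apply the shoelace (surveyor's) formula: 2A = Σ (x_i·y_{i+1} − x_{i+1}·y_i), indices taken mod 3.
Cross-terms: -4, -1, 6  ⇒  Σ = 1
Area = |Σ|/2 = 0.5.
Net area = 115 − 0.5 = 114.5.

114.5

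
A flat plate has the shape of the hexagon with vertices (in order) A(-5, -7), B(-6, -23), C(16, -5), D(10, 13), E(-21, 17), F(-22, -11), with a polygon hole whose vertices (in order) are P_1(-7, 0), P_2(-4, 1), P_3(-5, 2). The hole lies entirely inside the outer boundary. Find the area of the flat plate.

Outer boundary:
Apply the shoelace formula: 2A = Σ (x_i·y_{i+1} − x_{i+1}·y_i), indices taken mod 6.
Σ = (73) + (398) + (258) + (443) + (605) + (99) = 1876
Area = |Σ|/2 = 938.
Hole:
Apply the shoelace formula: 2A = Σ (x_i·y_{i+1} − x_{i+1}·y_i), indices taken mod 3.
Σ = (-7) + (-3) + (14) = 4
Area = |Σ|/2 = 2.
Net area = 938 − 2 = 936.

936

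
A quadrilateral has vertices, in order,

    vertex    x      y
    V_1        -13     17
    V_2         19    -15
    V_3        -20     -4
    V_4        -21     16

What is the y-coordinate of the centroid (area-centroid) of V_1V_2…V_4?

Apply the shoelace (surveyor's) formula. First the cross-terms c_i = x_i·y_{i+1} − x_{i+1}·y_i:
  -128, -376, -404, -149  ⇒  2A = -1057, A = -528.5.
Then Σ (y_i + y_{i+1})·c_i = -2877, so ȳ = -2877 / (6·(-528.5)) = 137/151.

137/151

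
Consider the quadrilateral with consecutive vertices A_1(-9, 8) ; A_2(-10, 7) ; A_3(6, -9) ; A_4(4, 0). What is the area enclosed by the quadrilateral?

Apply the shoelace formula: 2A = Σ (x_i·y_{i+1} − x_{i+1}·y_i), indices taken mod 4.
A_1→A_2: (-9)(7) − (-10)(8) = 17
A_2→A_3: (-10)(-9) − (6)(7) = 48
A_3→A_4: (6)(0) − (4)(-9) = 36
A_4→A_1: (4)(8) − (-9)(0) = 32
Σ = 133
Area = |Σ|/2 = 66.5.

66.5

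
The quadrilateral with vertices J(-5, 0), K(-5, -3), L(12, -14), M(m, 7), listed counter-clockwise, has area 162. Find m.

6

Write out the shoelace sum; only the two edges meeting at M involve m:
2·Area = [(12·7 − m·(-14)) + (m·0 − (-5)·7)] + 121
       = 14·m + 240 = 324
⇒ m = 6.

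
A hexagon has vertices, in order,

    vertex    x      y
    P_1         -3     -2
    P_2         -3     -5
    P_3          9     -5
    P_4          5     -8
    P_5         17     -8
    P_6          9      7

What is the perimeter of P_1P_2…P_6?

64

|P_1P_2| = √((0)² + (-3)²) = √9 = 3
|P_2P_3| = √((12)² + (0)²) = √144 = 12
|P_3P_4| = √((-4)² + (-3)²) = √25 = 5
|P_4P_5| = √((12)² + (0)²) = √144 = 12
|P_5P_6| = √((-8)² + (15)²) = √289 = 17
|P_6P_1| = √((-12)² + (-9)²) = √225 = 15
Perimeter = 3 + 12 + 5 + 12 + 17 + 15 = 64.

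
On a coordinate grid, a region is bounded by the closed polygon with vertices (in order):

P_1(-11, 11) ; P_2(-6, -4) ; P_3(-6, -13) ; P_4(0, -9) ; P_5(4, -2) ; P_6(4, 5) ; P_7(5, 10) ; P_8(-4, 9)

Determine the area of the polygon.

218.5

Apply Gauss's area formula: 2A = Σ (x_i·y_{i+1} − x_{i+1}·y_i), indices taken mod 8.
Σ = (110) + (54) + (54) + (36) + (28) + (15) + (85) + (55) = 437
Area = |Σ|/2 = 218.5.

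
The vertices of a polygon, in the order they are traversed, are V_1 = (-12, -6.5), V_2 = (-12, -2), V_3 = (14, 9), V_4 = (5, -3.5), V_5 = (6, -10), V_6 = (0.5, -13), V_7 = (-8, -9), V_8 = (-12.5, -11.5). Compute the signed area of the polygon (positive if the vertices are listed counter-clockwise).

-257.875

Apply the shoelace (surveyor's) formula: 2A = Σ (x_i·y_{i+1} − x_{i+1}·y_i), indices taken mod 8.
V_1→V_2: (-12)(-2) − (-12)(-6.5) = -54
V_2→V_3: (-12)(9) − (14)(-2) = -80
V_3→V_4: (14)(-3.5) − (5)(9) = -94
V_4→V_5: (5)(-10) − (6)(-3.5) = -29
V_5→V_6: (6)(-13) − (0.5)(-10) = -73
V_6→V_7: (0.5)(-9) − (-8)(-13) = -108.5
V_7→V_8: (-8)(-11.5) − (-12.5)(-9) = -20.5
V_8→V_1: (-12.5)(-6.5) − (-12)(-11.5) = -56.75
Σ = -515.75
Signed area = Σ/2 = -257.875 (negative ⇒ clockwise traversal).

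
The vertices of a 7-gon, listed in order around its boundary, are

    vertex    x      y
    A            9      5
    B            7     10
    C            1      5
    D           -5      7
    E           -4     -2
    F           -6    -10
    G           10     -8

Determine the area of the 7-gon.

Apply the surveyor's formula: 2A = Σ (x_i·y_{i+1} − x_{i+1}·y_i), indices taken mod 7.
Σ = (55) + (25) + (32) + (38) + (28) + (148) + (122) = 448
Area = |Σ|/2 = 224.

224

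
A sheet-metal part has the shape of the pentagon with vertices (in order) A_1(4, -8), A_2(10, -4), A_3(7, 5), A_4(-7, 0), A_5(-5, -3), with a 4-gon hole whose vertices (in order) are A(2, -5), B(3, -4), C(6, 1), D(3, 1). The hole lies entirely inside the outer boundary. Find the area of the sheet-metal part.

Outer boundary:
Apply the shoelace formula: 2A = Σ (x_i·y_{i+1} − x_{i+1}·y_i), indices taken mod 5.
A_1→A_2: (4)(-4) − (10)(-8) = 64
A_2→A_3: (10)(5) − (7)(-4) = 78
A_3→A_4: (7)(0) − (-7)(5) = 35
A_4→A_5: (-7)(-3) − (-5)(0) = 21
A_5→A_1: (-5)(-8) − (4)(-3) = 52
Σ = 250
Area = |Σ|/2 = 125.
Hole:
Apply the surveyor's formula: 2A = Σ (x_i·y_{i+1} − x_{i+1}·y_i), indices taken mod 4.
Cross-terms: 7, 27, 3, -17  ⇒  Σ = 20
Area = |Σ|/2 = 10.
Net area = 125 − 10 = 115.

115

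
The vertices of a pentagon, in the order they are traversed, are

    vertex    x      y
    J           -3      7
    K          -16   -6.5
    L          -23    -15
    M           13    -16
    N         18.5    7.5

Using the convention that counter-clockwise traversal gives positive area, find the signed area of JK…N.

Apply Gauss's area formula: 2A = Σ (x_i·y_{i+1} − x_{i+1}·y_i), indices taken mod 5.
J→K: (-3)(-6.5) − (-16)(7) = 131.5
K→L: (-16)(-15) − (-23)(-6.5) = 90.5
L→M: (-23)(-16) − (13)(-15) = 563
M→N: (13)(7.5) − (18.5)(-16) = 393.5
N→J: (18.5)(7) − (-3)(7.5) = 152
Σ = 1330.5
Signed area = Σ/2 = 665.25 (positive ⇒ counter-clockwise traversal).

665.25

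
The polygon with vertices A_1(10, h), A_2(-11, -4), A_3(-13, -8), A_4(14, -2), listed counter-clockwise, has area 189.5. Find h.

Write out the shoelace sum; only the two edges meeting at A_1 involve h:
2·Area = [(14·h − 10·(-2)) + (10·(-4) − (-11)·h)] + 174
       = 25·h + 154 = 379
⇒ h = 9.

9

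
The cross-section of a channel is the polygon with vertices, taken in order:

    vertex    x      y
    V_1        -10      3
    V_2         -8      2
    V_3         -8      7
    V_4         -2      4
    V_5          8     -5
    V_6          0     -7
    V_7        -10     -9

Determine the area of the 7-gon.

V_1→V_2: (-10)(2) − (-8)(3) = 4
V_2→V_3: (-8)(7) − (-8)(2) = -40
V_3→V_4: (-8)(4) − (-2)(7) = -18
V_4→V_5: (-2)(-5) − (8)(4) = -22
V_5→V_6: (8)(-7) − (0)(-5) = -56
V_6→V_7: (0)(-9) − (-10)(-7) = -70
V_7→V_1: (-10)(3) − (-10)(-9) = -120
Σ = -322
Area = |Σ|/2 = 161.

161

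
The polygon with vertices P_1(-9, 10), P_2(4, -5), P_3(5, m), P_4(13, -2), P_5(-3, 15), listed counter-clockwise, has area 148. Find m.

2

Write out the shoelace sum; only the two edges meeting at P_3 involve m:
2·Area = [(4·m − 5·(-5)) + (5·(-2) − 13·m)] + 299
       = -9·m + 314 = 296
⇒ m = 2.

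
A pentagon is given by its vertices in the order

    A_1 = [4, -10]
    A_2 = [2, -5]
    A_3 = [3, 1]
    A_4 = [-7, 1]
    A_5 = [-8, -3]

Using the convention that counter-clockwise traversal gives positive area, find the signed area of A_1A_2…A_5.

Apply the shoelace (surveyor's) formula: 2A = Σ (x_i·y_{i+1} − x_{i+1}·y_i), indices taken mod 5.
Σ = (0) + (17) + (10) + (29) + (92) = 148
Signed area = Σ/2 = 74 (positive ⇒ counter-clockwise traversal).

74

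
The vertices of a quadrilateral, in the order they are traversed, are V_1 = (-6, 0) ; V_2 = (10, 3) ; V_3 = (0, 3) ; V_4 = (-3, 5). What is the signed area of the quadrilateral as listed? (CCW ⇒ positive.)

25.5

Apply the shoelace formula: 2A = Σ (x_i·y_{i+1} − x_{i+1}·y_i), indices taken mod 4.
Σ = (-18) + (30) + (9) + (30) = 51
Signed area = Σ/2 = 25.5 (positive ⇒ counter-clockwise traversal).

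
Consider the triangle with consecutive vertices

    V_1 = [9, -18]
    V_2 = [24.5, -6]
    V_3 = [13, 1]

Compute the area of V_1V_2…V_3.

V_1→V_2: (9)(-6) − (24.5)(-18) = 387
V_2→V_3: (24.5)(1) − (13)(-6) = 102.5
V_3→V_1: (13)(-18) − (9)(1) = -243
Σ = 246.5
Area = |Σ|/2 = 123.25.

123.25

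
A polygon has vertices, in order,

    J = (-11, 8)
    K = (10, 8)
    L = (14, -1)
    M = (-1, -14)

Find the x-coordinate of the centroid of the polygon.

Apply the shoelace (surveyor's) formula. First the cross-terms c_i = x_i·y_{i+1} − x_{i+1}·y_i:
  -168, -122, -197, -162  ⇒  2A = -649, A = -324.5.
Then Σ (x_i + x_{i+1})·c_i = -3377, so x̄ = -3377 / (6·(-324.5)) = 307/177.

307/177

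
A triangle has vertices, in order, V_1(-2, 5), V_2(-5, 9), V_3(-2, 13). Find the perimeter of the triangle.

|V_1V_2| = √((-3)² + (4)²) = √25 = 5
|V_2V_3| = √((3)² + (4)²) = √25 = 5
|V_3V_1| = √((0)² + (-8)²) = √64 = 8
Perimeter = 5 + 5 + 8 = 18.

18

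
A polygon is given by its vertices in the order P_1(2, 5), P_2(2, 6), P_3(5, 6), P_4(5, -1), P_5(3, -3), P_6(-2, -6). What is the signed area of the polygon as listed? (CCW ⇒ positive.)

-42.5

Apply Gauss's area formula: 2A = Σ (x_i·y_{i+1} − x_{i+1}·y_i), indices taken mod 6.
Σ = (2) + (-18) + (-35) + (-12) + (-24) + (2) = -85
Signed area = Σ/2 = -42.5 (negative ⇒ clockwise traversal).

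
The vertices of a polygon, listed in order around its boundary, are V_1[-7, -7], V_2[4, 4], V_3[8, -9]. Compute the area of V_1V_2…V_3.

93.5

Apply the shoelace (surveyor's) formula: 2A = Σ (x_i·y_{i+1} − x_{i+1}·y_i), indices taken mod 3.
Σ = (0) + (-68) + (-119) = -187
Area = |Σ|/2 = 93.5.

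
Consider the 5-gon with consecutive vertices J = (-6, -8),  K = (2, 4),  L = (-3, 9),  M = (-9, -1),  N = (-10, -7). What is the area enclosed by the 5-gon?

98.5

Σ = (-8) + (30) + (84) + (53) + (38) = 197
Area = |Σ|/2 = 98.5.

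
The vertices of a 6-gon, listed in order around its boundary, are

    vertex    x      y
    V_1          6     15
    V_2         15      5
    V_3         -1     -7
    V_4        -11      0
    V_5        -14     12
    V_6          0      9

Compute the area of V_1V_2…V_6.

342

Apply Gauss's area formula: 2A = Σ (x_i·y_{i+1} − x_{i+1}·y_i), indices taken mod 6.
Σ = (-195) + (-100) + (-77) + (-132) + (-126) + (-54) = -684
Area = |Σ|/2 = 342.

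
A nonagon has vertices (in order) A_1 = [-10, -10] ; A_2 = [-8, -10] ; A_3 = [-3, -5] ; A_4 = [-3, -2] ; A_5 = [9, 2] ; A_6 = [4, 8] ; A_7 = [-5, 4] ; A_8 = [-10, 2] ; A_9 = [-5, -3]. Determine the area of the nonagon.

Apply the shoelace formula: 2A = Σ (x_i·y_{i+1} − x_{i+1}·y_i), indices taken mod 9.
Σ = (20) + (10) + (-9) + (12) + (64) + (56) + (30) + (40) + (20) = 243
Area = |Σ|/2 = 121.5.

121.5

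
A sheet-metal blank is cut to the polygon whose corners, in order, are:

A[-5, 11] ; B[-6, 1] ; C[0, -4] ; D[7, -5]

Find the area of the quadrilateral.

82.5

Cross-terms: 61, 24, 28, 52  ⇒  Σ = 165
Area = |Σ|/2 = 82.5.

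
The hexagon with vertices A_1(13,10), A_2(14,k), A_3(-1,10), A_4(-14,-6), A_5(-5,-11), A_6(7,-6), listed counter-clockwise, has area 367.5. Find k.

15

The doubled signed area Σ (x_i y_{i+1} − x_{i+1} y_i) is linear in k.
With k=0 it equals 525; the coefficient of k is 14 (from the two edges through A_2).
So 14·k + 525 = 2·367.5 = 735 ⇒ k = 15.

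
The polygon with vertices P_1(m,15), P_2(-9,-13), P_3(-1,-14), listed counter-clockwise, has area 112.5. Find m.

-8

Write out the shoelace sum; only the two edges meeting at P_1 involve m:
2·Area = [((-1)·15 − m·(-14)) + (m·(-13) − (-9)·15)] + 113
       = 1·m + 233 = 225
⇒ m = -8.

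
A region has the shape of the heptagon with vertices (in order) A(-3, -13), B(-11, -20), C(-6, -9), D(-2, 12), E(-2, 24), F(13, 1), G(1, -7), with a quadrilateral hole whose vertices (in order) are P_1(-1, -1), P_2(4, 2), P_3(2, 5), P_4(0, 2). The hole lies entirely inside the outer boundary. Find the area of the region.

317

Outer boundary:
Σ = (-83) + (-21) + (-90) + (-24) + (-314) + (-92) + (-34) = -658
Area = |Σ|/2 = 329.
Hole:
Σ = (2) + (16) + (4) + (2) = 24
Area = |Σ|/2 = 12.
Net area = 329 − 12 = 317.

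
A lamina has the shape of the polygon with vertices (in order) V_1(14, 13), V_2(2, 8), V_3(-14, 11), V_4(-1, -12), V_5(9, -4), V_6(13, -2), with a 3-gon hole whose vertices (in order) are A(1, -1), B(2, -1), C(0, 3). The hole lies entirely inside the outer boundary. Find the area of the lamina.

369

Outer boundary:
Apply Gauss's area formula: 2A = Σ (x_i·y_{i+1} − x_{i+1}·y_i), indices taken mod 6.
Σ = (86) + (134) + (179) + (112) + (34) + (197) = 742
Area = |Σ|/2 = 371.
Hole:
Σ = (1) + (6) + (-3) = 4
Area = |Σ|/2 = 2.
Net area = 371 − 2 = 369.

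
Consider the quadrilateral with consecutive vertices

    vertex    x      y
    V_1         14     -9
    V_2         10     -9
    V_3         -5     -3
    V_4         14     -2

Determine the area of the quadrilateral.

Apply the shoelace (surveyor's) formula: 2A = Σ (x_i·y_{i+1} − x_{i+1}·y_i), indices taken mod 4.
Σ = (-36) + (-75) + (52) + (-98) = -157
Area = |Σ|/2 = 78.5.

78.5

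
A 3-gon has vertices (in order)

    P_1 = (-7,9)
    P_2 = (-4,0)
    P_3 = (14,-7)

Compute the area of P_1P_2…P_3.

70.5

Cross-terms: 36, 28, 77  ⇒  Σ = 141
Area = |Σ|/2 = 70.5.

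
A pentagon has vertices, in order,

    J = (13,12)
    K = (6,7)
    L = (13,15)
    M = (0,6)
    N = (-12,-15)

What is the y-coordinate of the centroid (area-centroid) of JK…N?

Apply the shoelace (surveyor's) formula. First the cross-terms c_i = x_i·y_{i+1} − x_{i+1}·y_i:
  19, -1, 78, 72, 51  ⇒  2A = 219, A = 109.5.
Then Σ (y_i + y_{i+1})·c_i = 1176, so ȳ = 1176 / (6·109.5) = 392/219.

392/219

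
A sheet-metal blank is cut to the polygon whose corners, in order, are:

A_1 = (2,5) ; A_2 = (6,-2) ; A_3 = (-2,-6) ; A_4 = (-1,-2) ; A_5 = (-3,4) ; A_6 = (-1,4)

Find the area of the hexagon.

53.5

Apply Gauss's area formula: 2A = Σ (x_i·y_{i+1} − x_{i+1}·y_i), indices taken mod 6.
Σ = (-34) + (-40) + (-2) + (-10) + (-8) + (-13) = -107
Area = |Σ|/2 = 53.5.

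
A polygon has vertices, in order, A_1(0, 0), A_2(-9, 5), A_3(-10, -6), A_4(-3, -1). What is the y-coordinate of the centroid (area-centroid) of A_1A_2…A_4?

-1/6

Apply the shoelace (surveyor's) formula. First the cross-terms c_i = x_i·y_{i+1} − x_{i+1}·y_i:
  0, 104, -8, 0  ⇒  2A = 96, A = 48.
Then Σ (y_i + y_{i+1})·c_i = -48, so ȳ = -48 / (6·48) = -1/6.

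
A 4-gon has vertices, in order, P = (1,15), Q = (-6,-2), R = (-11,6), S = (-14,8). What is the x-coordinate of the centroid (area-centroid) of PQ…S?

Apply Gauss's area formula. First the cross-terms c_i = x_i·y_{i+1} − x_{i+1}·y_i:
  88, -58, -4, -218  ⇒  2A = -192, A = -96.
Then Σ (x_i + x_{i+1})·c_i = 3480, so x̄ = 3480 / (6·(-96)) = -145/24.

-145/24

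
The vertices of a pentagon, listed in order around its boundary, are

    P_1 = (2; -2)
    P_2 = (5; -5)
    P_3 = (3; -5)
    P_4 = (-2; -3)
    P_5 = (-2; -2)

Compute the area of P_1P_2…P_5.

11.5

Apply the surveyor's formula: 2A = Σ (x_i·y_{i+1} − x_{i+1}·y_i), indices taken mod 5.
P_1→P_2: (2)(-5) − (5)(-2) = 0
P_2→P_3: (5)(-5) − (3)(-5) = -10
P_3→P_4: (3)(-3) − (-2)(-5) = -19
P_4→P_5: (-2)(-2) − (-2)(-3) = -2
P_5→P_1: (-2)(-2) − (2)(-2) = 8
Σ = -23
Area = |Σ|/2 = 11.5.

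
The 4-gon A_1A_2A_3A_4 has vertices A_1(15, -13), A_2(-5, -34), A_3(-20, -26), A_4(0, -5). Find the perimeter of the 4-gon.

|A_1A_2| = √((-20)² + (-21)²) = √841 = 29
|A_2A_3| = √((-15)² + (8)²) = √289 = 17
|A_3A_4| = √((20)² + (21)²) = √841 = 29
|A_4A_1| = √((15)² + (-8)²) = √289 = 17
Perimeter = 29 + 17 + 29 + 17 = 92.

92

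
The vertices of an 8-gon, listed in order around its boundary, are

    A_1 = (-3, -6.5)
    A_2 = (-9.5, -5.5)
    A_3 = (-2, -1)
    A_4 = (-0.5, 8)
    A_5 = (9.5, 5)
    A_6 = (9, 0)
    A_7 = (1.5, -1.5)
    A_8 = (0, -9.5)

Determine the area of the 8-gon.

Apply the surveyor's formula: 2A = Σ (x_i·y_{i+1} − x_{i+1}·y_i), indices taken mod 8.
Cross-terms: -45.25, -1.5, -16.5, -78.5, -45, -13.5, -14.25, -28.5  ⇒  Σ = -243
Area = |Σ|/2 = 121.5.

121.5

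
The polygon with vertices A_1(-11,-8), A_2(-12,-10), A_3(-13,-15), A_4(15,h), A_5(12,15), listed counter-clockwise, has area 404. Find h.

-9

Write out the shoelace sum; only the two edges meeting at A_4 involve h:
2·Area = [((-13)·h − 15·(-15)) + (15·15 − 12·h)] + 133
       = -25·h + 583 = 808
⇒ h = -9.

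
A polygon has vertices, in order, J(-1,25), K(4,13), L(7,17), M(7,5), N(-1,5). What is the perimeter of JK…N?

|JK| = √((5)² + (-12)²) = √169 = 13
|KL| = √((3)² + (4)²) = √25 = 5
|LM| = √((0)² + (-12)²) = √144 = 12
|MN| = √((-8)² + (0)²) = √64 = 8
|NJ| = √((0)² + (20)²) = √400 = 20
Perimeter = 13 + 5 + 12 + 8 + 20 = 58.

58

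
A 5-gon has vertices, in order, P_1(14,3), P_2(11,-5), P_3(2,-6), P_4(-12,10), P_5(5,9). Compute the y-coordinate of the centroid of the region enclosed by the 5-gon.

31/12

Apply the shoelace formula. First the cross-terms c_i = x_i·y_{i+1} − x_{i+1}·y_i:
  -103, -56, -52, -158, -111  ⇒  2A = -480, A = -240.
Then Σ (y_i + y_{i+1})·c_i = -3720, so ȳ = -3720 / (6·(-240)) = 31/12.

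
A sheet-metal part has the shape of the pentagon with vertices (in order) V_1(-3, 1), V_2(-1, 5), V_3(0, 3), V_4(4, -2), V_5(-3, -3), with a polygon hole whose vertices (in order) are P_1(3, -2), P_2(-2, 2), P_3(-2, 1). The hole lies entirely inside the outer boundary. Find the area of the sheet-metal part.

Outer boundary:
Apply Gauss's area formula: 2A = Σ (x_i·y_{i+1} − x_{i+1}·y_i), indices taken mod 5.
Σ = (-14) + (-3) + (-12) + (-18) + (-12) = -59
Area = |Σ|/2 = 29.5.
Hole:
Cross-terms: 2, 2, 1  ⇒  Σ = 5
Area = |Σ|/2 = 2.5.
Net area = 29.5 − 2.5 = 27.

27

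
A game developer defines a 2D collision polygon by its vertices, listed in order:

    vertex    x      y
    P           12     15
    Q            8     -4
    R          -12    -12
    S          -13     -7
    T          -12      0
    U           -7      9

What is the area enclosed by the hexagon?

Σ = (-168) + (-144) + (-72) + (-84) + (-108) + (-213) = -789
Area = |Σ|/2 = 394.5.

394.5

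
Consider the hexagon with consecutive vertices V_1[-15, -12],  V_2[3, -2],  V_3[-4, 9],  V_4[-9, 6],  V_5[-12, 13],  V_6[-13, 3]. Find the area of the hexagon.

215.5

Σ = (66) + (19) + (57) + (-45) + (133) + (201) = 431
Area = |Σ|/2 = 215.5.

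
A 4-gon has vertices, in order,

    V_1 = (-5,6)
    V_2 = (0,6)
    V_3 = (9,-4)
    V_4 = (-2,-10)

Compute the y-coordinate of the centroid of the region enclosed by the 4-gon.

-96/61

Apply the shoelace formula. First the cross-terms c_i = x_i·y_{i+1} − x_{i+1}·y_i:
  -30, -54, -98, -62  ⇒  2A = -244, A = -122.
Then Σ (y_i + y_{i+1})·c_i = 1152, so ȳ = 1152 / (6·(-122)) = -96/61.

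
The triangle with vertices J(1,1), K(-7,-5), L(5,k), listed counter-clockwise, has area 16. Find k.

The doubled signed area Σ (x_i y_{i+1} − x_{i+1} y_i) is linear in k.
With k=0 it equals 32; the coefficient of k is -8 (from the two edges through L).
So -8·k + 32 = 2·16 = 32 ⇒ k = 0.

0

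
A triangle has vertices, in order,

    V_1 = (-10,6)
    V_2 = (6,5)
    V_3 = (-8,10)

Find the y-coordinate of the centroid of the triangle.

7

Apply the shoelace (surveyor's) formula. First the cross-terms c_i = x_i·y_{i+1} − x_{i+1}·y_i:
  -86, 100, 52  ⇒  2A = 66, A = 33.
Then Σ (y_i + y_{i+1})·c_i = 1386, so ȳ = 1386 / (6·33) = 7.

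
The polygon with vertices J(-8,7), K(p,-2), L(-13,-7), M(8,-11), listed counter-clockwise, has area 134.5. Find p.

-8

The doubled signed area Σ (x_i y_{i+1} − x_{i+1} y_i) is linear in p.
With p=0 it equals 157; the coefficient of p is -14 (from the two edges through K).
So -14·p + 157 = 2·134.5 = 269 ⇒ p = -8.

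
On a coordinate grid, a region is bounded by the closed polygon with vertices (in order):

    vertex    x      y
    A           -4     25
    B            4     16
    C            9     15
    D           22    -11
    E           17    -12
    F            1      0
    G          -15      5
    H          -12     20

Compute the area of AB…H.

598.5

Σ = (-164) + (-84) + (-429) + (-77) + (12) + (5) + (-240) + (-220) = -1197
Area = |Σ|/2 = 598.5.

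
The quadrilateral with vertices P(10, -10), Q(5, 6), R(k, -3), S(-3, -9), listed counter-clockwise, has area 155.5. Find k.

-7

Write out the shoelace sum; only the two edges meeting at R involve k:
2·Area = [(5·(-3) − k·6) + (k·(-9) − (-3)·(-3))] + 230
       = -15·k + 206 = 311
⇒ k = -7.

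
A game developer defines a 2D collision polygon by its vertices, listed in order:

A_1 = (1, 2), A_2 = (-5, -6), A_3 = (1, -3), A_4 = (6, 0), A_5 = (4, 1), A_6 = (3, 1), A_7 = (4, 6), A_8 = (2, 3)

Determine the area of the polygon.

Apply the surveyor's formula: 2A = Σ (x_i·y_{i+1} − x_{i+1}·y_i), indices taken mod 8.
Σ = (4) + (21) + (18) + (6) + (1) + (14) + (0) + (1) = 65
Area = |Σ|/2 = 32.5.

32.5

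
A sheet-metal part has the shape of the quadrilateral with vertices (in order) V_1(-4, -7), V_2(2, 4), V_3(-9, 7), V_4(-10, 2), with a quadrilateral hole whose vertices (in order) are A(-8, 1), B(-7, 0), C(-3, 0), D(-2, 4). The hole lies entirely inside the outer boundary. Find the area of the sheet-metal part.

Outer boundary:
Apply the shoelace formula: 2A = Σ (x_i·y_{i+1} − x_{i+1}·y_i), indices taken mod 4.
Σ = (-2) + (50) + (52) + (78) = 178
Area = |Σ|/2 = 89.
Hole:
Apply the shoelace (surveyor's) formula: 2A = Σ (x_i·y_{i+1} − x_{i+1}·y_i), indices taken mod 4.
A→B: (-8)(0) − (-7)(1) = 7
B→C: (-7)(0) − (-3)(0) = 0
C→D: (-3)(4) − (-2)(0) = -12
D→A: (-2)(1) − (-8)(4) = 30
Σ = 25
Area = |Σ|/2 = 12.5.
Net area = 89 − 12.5 = 76.5.

76.5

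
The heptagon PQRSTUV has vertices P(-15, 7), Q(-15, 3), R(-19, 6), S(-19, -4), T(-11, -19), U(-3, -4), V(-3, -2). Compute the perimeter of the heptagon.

|PQ| = √((0)² + (-4)²) = √16 = 4
|QR| = √((-4)² + (3)²) = √25 = 5
|RS| = √((0)² + (-10)²) = √100 = 10
|ST| = √((8)² + (-15)²) = √289 = 17
|TU| = √((8)² + (15)²) = √289 = 17
|UV| = √((0)² + (2)²) = √4 = 2
|VP| = √((-12)² + (9)²) = √225 = 15
Perimeter = 4 + 5 + 10 + 17 + 17 + 2 + 15 = 70.

70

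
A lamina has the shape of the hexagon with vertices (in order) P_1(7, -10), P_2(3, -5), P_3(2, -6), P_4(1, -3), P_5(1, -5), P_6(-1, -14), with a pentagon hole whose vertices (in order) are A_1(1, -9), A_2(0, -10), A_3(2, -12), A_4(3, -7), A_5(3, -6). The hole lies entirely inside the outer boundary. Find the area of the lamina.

30

Outer boundary:
Apply the shoelace formula: 2A = Σ (x_i·y_{i+1} − x_{i+1}·y_i), indices taken mod 6.
Σ = (-5) + (-8) + (0) + (-2) + (-19) + (108) = 74
Area = |Σ|/2 = 37.
Hole:
Cross-terms: -10, 20, 22, 3, -21  ⇒  Σ = 14
Area = |Σ|/2 = 7.
Net area = 37 − 7 = 30.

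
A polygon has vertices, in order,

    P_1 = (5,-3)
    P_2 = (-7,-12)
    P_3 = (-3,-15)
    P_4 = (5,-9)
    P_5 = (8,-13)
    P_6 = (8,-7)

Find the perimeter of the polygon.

|P_1P_2| = √((-12)² + (-9)²) = √225 = 15
|P_2P_3| = √((4)² + (-3)²) = √25 = 5
|P_3P_4| = √((8)² + (6)²) = √100 = 10
|P_4P_5| = √((3)² + (-4)²) = √25 = 5
|P_5P_6| = √((0)² + (6)²) = √36 = 6
|P_6P_1| = √((-3)² + (4)²) = √25 = 5
Perimeter = 15 + 5 + 10 + 5 + 6 + 5 = 46.

46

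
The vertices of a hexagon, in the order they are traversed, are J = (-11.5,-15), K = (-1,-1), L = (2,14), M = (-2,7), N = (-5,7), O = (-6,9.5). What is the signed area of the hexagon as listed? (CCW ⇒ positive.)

Σ = (-3.5) + (-12) + (42) + (21) + (-5.5) + (199.25) = 241.25
Signed area = Σ/2 = 120.625 (positive ⇒ counter-clockwise traversal).

120.625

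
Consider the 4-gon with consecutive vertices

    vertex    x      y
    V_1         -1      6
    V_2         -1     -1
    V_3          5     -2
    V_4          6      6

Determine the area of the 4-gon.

49

Apply the shoelace (surveyor's) formula: 2A = Σ (x_i·y_{i+1} − x_{i+1}·y_i), indices taken mod 4.
Cross-terms: 7, 7, 42, 42  ⇒  Σ = 98
Area = |Σ|/2 = 49.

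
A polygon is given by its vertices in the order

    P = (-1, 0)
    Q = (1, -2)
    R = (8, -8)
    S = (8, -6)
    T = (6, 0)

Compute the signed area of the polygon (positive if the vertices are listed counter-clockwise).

Apply the shoelace formula: 2A = Σ (x_i·y_{i+1} − x_{i+1}·y_i), indices taken mod 5.
Σ = (2) + (8) + (16) + (36) + (0) = 62
Signed area = Σ/2 = 31 (positive ⇒ counter-clockwise traversal).

31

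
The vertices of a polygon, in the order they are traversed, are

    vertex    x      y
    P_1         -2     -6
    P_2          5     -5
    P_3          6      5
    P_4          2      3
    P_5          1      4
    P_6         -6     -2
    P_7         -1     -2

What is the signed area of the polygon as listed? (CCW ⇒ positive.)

Apply the shoelace (surveyor's) formula: 2A = Σ (x_i·y_{i+1} − x_{i+1}·y_i), indices taken mod 7.
Σ = (40) + (55) + (8) + (5) + (22) + (10) + (2) = 142
Signed area = Σ/2 = 71 (positive ⇒ counter-clockwise traversal).

71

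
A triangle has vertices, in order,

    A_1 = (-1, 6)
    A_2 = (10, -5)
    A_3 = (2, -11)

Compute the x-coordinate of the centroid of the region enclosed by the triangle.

11/3

Apply the shoelace (surveyor's) formula. First the cross-terms c_i = x_i·y_{i+1} − x_{i+1}·y_i:
  -55, -100, 1  ⇒  2A = -154, A = -77.
Then Σ (x_i + x_{i+1})·c_i = -1694, so x̄ = -1694 / (6·(-77)) = 11/3.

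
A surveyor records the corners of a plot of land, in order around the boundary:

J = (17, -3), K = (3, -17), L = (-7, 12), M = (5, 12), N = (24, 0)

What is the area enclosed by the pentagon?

Σ = (-280) + (-83) + (-144) + (-288) + (-72) = -867
Area = |Σ|/2 = 433.5.

433.5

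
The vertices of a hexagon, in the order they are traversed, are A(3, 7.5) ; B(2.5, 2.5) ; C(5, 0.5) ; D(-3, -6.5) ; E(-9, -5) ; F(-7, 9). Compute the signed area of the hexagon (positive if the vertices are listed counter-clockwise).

-146.25

Σ = (-11.25) + (-11.25) + (-31) + (-43.5) + (-116) + (-79.5) = -292.5
Signed area = Σ/2 = -146.25 (negative ⇒ clockwise traversal).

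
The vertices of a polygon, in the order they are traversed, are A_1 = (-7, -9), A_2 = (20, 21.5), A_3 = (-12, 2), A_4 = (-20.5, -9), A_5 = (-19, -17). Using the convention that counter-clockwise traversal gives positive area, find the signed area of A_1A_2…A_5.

Cross-terms: 29.5, 298, 149, 177.5, 52  ⇒  Σ = 706
Signed area = Σ/2 = 353 (positive ⇒ counter-clockwise traversal).

353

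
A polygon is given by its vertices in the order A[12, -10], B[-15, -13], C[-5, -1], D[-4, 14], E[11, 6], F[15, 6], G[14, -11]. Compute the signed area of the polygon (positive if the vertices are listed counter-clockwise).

Apply the surveyor's formula: 2A = Σ (x_i·y_{i+1} − x_{i+1}·y_i), indices taken mod 7.
Σ = (-306) + (-50) + (-74) + (-178) + (-24) + (-249) + (-8) = -889
Signed area = Σ/2 = -444.5 (negative ⇒ clockwise traversal).

-444.5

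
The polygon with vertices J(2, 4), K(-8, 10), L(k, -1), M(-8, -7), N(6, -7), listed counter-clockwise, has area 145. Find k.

The doubled signed area Σ (x_i y_{i+1} − x_{i+1} y_i) is linear in k.
With k=0 it equals 188; the coefficient of k is -17 (from the two edges through L).
So -17·k + 188 = 2·145 = 290 ⇒ k = -6.

-6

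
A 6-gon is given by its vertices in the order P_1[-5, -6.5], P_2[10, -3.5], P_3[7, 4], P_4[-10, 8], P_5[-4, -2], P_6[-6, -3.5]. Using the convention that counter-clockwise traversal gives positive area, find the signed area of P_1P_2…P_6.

P_1→P_2: (-5)(-3.5) − (10)(-6.5) = 82.5
P_2→P_3: (10)(4) − (7)(-3.5) = 64.5
P_3→P_4: (7)(8) − (-10)(4) = 96
P_4→P_5: (-10)(-2) − (-4)(8) = 52
P_5→P_6: (-4)(-3.5) − (-6)(-2) = 2
P_6→P_1: (-6)(-6.5) − (-5)(-3.5) = 21.5
Σ = 318.5
Signed area = Σ/2 = 159.25 (positive ⇒ counter-clockwise traversal).

159.25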